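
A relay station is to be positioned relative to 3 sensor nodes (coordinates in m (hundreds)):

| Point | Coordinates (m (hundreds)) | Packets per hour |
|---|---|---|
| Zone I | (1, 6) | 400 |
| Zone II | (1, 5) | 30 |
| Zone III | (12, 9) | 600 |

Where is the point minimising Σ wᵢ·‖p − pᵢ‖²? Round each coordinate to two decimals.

The minimiser of Σwᵢ‖p−pᵢ‖² is the weighted centroid p* = (Σwᵢpᵢ)/(Σwᵢ).
Σwᵢ = 1030.
Σwᵢxᵢ = 400·1 + 30·1 + 600·12 = 7630.
Σwᵢyᵢ = 400·6 + 30·5 + 600·9 = 7950.
x* = 7630/1030 = 7.41, y* = 7950/1030 = 7.72.

(7.41, 7.72)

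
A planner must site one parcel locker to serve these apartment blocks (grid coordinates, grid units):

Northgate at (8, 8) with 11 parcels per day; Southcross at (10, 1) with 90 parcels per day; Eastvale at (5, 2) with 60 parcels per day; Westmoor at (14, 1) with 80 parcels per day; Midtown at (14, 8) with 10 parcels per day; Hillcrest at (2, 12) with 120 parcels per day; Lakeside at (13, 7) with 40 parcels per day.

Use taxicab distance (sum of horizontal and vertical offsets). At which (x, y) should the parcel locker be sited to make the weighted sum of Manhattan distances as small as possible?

Manhattan distance separates: Σwᵢ(|x−xᵢ|+|y−yᵢ|) = Σwᵢ|x−xᵢ| + Σwᵢ|y−yᵢ|, so x and y are optimised independently as 1-D weighted medians.
Total weight W = 411; half = 205.5.
x-coordinate, sorted with cumulative weight:
  x=2 (Hillcrest, w=120) cum 120
  x=5 (Eastvale, w=60) cum 180
  x=8 (Northgate, w=11) cum 191
  x=10 (Southcross, w=90) cum 281  ← median
  x=13 (Lakeside, w=40) cum 321
  x=14 (Westmoor, w=80) cum 401
  x=14 (Midtown, w=10) cum 411
⇒ x* = 10
y-coordinate, sorted with cumulative weight:
  y=1 (Southcross, w=90) cum 90
  y=1 (Westmoor, w=80) cum 170
  y=2 (Eastvale, w=60) cum 230  ← median
  y=7 (Lakeside, w=40) cum 270
  y=8 (Northgate, w=11) cum 281
  y=8 (Midtown, w=10) cum 291
  y=12 (Hillcrest, w=120) cum 411
⇒ y* = 2

(10, 2)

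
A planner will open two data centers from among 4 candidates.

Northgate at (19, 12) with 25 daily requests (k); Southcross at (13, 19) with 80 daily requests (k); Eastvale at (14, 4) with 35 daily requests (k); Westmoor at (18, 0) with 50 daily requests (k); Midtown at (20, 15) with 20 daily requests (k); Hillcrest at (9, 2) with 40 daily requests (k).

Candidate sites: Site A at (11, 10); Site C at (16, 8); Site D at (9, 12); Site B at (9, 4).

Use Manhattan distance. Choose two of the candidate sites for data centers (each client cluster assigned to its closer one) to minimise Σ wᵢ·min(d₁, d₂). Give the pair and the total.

{Site C, Site B}, total 2270

Evaluate every pair (each demand assigned to the nearer of the two):
  {Site C, Site B}: total = 2270
  {Site A, Site B}: total = 2315
  {Site D, Site B}: total = 2315
  {Site A, Site C}: total = 2385
  {Site C, Site D}: total = 2385
  {Site A, Site D}: total = 2975
Best pair: {Site C, Site B} with total 2270.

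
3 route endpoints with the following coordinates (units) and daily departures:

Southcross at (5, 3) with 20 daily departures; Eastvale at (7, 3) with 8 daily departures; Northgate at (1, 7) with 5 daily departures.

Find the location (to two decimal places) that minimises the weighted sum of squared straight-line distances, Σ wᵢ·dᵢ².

The minimiser of Σwᵢ‖p−pᵢ‖² is the weighted centroid p* = (Σwᵢpᵢ)/(Σwᵢ).
Σwᵢ = 33.
Σwᵢxᵢ = 20·5 + 8·7 + 5·1 = 161.
Σwᵢyᵢ = 20·3 + 8·3 + 5·7 = 119.
x* = 161/33 = 4.88, y* = 119/33 = 3.61.

(4.88, 3.61)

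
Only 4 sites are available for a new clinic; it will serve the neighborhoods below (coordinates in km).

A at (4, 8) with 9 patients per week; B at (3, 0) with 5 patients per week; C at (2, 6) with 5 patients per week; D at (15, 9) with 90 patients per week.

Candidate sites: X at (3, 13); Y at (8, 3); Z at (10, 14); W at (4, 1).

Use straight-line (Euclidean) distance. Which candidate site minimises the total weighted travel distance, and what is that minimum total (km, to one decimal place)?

Total weighted distance at each candidate:
  X (3, 13): total = 1284.7
  Y (8, 3): total = 950.1
  Z (10, 14): total = 847.6
  W (4, 1): total = 1321.1
Minimum is at Z with total 847.6 km.

Z, total 847.6 km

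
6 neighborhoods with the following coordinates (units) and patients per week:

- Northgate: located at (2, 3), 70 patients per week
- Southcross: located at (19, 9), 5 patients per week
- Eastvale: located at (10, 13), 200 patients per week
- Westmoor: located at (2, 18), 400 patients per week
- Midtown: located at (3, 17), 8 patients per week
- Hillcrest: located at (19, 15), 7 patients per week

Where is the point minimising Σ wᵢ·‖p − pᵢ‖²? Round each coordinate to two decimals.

(4.63, 14.92)

The minimiser of Σwᵢ‖p−pᵢ‖² is the weighted centroid p* = (Σwᵢpᵢ)/(Σwᵢ).
Σwᵢ = 690.
Σwᵢxᵢ = 70·2 + 5·19 + 200·10 + 400·2 + 8·3 + 7·19 = 3192.
Σwᵢyᵢ = 70·3 + 5·9 + 200·13 + 400·18 + 8·17 + 7·15 = 10296.
x* = 3192/690 = 4.63, y* = 10296/690 = 14.92.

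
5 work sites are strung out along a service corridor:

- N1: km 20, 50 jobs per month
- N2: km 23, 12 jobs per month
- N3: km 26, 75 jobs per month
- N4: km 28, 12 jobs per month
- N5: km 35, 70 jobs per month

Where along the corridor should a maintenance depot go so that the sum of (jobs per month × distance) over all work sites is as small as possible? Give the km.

For a sum of weighted absolute distances on a line, the optimum is the weighted median (not the mean). Total weight W = 219; half-weight = 109.5.
Sort by position and accumulate weight:
  km 20 (N1, w=50) → cum 50
  km 23 (N2, w=12) → cum 62
  km 26 (N3, w=75) → cum 137  ≥ 109.5 → median here
  km 28 (N4, w=12) → cum 149
  km 35 (N5, w=70) → cum 219
Optimal location: km 26.

x = 26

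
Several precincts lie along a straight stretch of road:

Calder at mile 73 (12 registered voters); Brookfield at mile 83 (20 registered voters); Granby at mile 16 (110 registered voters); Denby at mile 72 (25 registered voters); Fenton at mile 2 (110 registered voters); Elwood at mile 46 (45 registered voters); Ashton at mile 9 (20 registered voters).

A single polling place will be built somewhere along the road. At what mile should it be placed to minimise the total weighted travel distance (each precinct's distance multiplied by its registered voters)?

x = 16

For a sum of weighted absolute distances on a line, the optimum is the weighted median (not the mean). Total weight W = 342; half-weight = 171.
Sort by position and accumulate weight:
  mile 2 (Fenton, w=110) → cum 110
  mile 9 (Ashton, w=20) → cum 130
  mile 16 (Granby, w=110) → cum 240  ≥ 171 → median here
  mile 46 (Elwood, w=45) → cum 285
  mile 72 (Denby, w=25) → cum 310
  mile 73 (Calder, w=12) → cum 322
  mile 83 (Brookfield, w=20) → cum 342
Optimal location: mile 16.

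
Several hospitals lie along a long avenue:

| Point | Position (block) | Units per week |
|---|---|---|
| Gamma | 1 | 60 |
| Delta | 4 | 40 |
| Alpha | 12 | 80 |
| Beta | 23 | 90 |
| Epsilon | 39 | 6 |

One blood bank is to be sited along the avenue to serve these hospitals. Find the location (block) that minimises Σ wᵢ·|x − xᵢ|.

x = 12

For a sum of weighted absolute distances on a line, the optimum is the weighted median (not the mean). Total weight W = 276; half-weight = 138.
Sort by position and accumulate weight:
  block 1 (Gamma, w=60) → cum 60
  block 4 (Delta, w=40) → cum 100
  block 12 (Alpha, w=80) → cum 180  ≥ 138 → median here
  block 23 (Beta, w=90) → cum 270
  block 39 (Epsilon, w=6) → cum 276
Optimal location: block 12.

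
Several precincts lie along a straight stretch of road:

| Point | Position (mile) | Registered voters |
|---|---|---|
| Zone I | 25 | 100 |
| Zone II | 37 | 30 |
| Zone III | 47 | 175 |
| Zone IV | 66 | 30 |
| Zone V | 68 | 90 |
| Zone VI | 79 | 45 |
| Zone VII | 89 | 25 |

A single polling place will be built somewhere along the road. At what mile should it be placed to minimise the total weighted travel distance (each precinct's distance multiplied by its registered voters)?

x = 47

For a sum of weighted absolute distances on a line, the optimum is the weighted median (not the mean). Total weight W = 495; half-weight = 247.5.
Sort by position and accumulate weight:
  mile 25 (Zone I, w=100) → cum 100
  mile 37 (Zone II, w=30) → cum 130
  mile 47 (Zone III, w=175) → cum 305  ≥ 247.5 → median here
  mile 66 (Zone IV, w=30) → cum 335
  mile 68 (Zone V, w=90) → cum 425
  mile 79 (Zone VI, w=45) → cum 470
  mile 89 (Zone VII, w=25) → cum 495
Optimal location: mile 47.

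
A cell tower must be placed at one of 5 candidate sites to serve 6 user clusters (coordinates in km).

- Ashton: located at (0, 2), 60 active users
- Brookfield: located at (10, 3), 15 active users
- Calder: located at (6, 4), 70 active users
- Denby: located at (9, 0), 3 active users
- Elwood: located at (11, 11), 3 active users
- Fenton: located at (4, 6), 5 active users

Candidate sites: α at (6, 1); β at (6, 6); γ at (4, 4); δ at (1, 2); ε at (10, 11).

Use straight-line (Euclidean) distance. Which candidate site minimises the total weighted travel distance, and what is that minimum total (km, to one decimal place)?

Total weighted distance at each candidate:
  α (6, 1): total = 712.0
  β (6, 6): total = 699.0
  γ (4, 4): total = 558.5
  δ (1, 2): total = 662.9
  ε (10, 11): total = 1566.8
Minimum is at γ with total 558.5 km.

γ, total 558.5 km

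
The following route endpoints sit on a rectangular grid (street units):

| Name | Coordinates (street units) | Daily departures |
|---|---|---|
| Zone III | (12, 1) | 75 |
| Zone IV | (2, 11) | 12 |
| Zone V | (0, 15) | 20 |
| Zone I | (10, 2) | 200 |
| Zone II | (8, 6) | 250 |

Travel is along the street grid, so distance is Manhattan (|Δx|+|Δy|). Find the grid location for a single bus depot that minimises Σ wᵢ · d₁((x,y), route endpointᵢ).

Manhattan distance separates: Σwᵢ(|x−xᵢ|+|y−yᵢ|) = Σwᵢ|x−xᵢ| + Σwᵢ|y−yᵢ|, so x and y are optimised independently as 1-D weighted medians.
Total weight W = 557; half = 278.5.
x-coordinate, sorted with cumulative weight:
  x=0 (Zone V, w=20) cum 20
  x=2 (Zone IV, w=12) cum 32
  x=8 (Zone II, w=250) cum 282  ← median
  x=10 (Zone I, w=200) cum 482
  x=12 (Zone III, w=75) cum 557
⇒ x* = 8
y-coordinate, sorted with cumulative weight:
  y=1 (Zone III, w=75) cum 75
  y=2 (Zone I, w=200) cum 275
  y=6 (Zone II, w=250) cum 525  ← median
  y=11 (Zone IV, w=12) cum 537
  y=15 (Zone V, w=20) cum 557
⇒ y* = 6

(8, 6)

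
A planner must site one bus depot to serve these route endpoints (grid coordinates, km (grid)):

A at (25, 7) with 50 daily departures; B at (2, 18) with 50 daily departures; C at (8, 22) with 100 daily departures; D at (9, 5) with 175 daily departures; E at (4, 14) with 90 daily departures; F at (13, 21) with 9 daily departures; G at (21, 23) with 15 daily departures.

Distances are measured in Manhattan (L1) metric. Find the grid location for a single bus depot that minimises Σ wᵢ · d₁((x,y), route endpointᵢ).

(9, 14)

Manhattan distance separates: Σwᵢ(|x−xᵢ|+|y−yᵢ|) = Σwᵢ|x−xᵢ| + Σwᵢ|y−yᵢ|, so x and y are optimised independently as 1-D weighted medians.
Total weight W = 489; half = 244.5.
x-coordinate, sorted with cumulative weight:
  x=2 (B, w=50) cum 50
  x=4 (E, w=90) cum 140
  x=8 (C, w=100) cum 240
  x=9 (D, w=175) cum 415  ← median
  x=13 (F, w=9) cum 424
  x=21 (G, w=15) cum 439
  x=25 (A, w=50) cum 489
⇒ x* = 9
y-coordinate, sorted with cumulative weight:
  y=5 (D, w=175) cum 175
  y=7 (A, w=50) cum 225
  y=14 (E, w=90) cum 315  ← median
  y=18 (B, w=50) cum 365
  y=21 (F, w=9) cum 374
  y=22 (C, w=100) cum 474
  y=23 (G, w=15) cum 489
⇒ y* = 14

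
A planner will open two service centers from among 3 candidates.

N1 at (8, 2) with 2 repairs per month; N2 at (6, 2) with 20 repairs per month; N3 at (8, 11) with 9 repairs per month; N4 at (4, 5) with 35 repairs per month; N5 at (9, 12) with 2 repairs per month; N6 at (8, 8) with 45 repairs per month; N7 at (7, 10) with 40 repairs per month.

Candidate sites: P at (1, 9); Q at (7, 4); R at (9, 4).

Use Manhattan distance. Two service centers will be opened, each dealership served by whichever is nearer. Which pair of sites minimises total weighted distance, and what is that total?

{Q, R}, total 759

Evaluate every pair (each demand assigned to the nearer of the two):
  {Q, R}: total = 759
  {P, Q}: total = 763
  {P, R}: total = 909
Best pair: {Q, R} with total 759.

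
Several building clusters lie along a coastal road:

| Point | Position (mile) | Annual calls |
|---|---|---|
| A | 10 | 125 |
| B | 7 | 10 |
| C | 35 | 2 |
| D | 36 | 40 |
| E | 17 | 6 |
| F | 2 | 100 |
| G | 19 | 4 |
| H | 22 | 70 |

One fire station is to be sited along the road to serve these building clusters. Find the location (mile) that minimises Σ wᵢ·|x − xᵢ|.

For a sum of weighted absolute distances on a line, the optimum is the weighted median (not the mean). Total weight W = 357; half-weight = 178.5.
Sort by position and accumulate weight:
  mile 2 (F, w=100) → cum 100
  mile 7 (B, w=10) → cum 110
  mile 10 (A, w=125) → cum 235  ≥ 178.5 → median here
  mile 17 (E, w=6) → cum 241
  mile 19 (G, w=4) → cum 245
  mile 22 (H, w=70) → cum 315
  mile 35 (C, w=2) → cum 317
  mile 36 (D, w=40) → cum 357
Optimal location: mile 10.

x = 10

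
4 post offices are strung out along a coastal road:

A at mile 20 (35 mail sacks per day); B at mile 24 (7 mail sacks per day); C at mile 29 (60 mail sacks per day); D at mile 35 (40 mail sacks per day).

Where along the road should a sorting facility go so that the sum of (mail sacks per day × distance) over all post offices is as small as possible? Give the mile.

For a sum of weighted absolute distances on a line, the optimum is the weighted median (not the mean). Total weight W = 142; half-weight = 71.
Sort by position and accumulate weight:
  mile 20 (A, w=35) → cum 35
  mile 24 (B, w=7) → cum 42
  mile 29 (C, w=60) → cum 102  ≥ 71 → median here
  mile 35 (D, w=40) → cum 142
Optimal location: mile 29.

x = 29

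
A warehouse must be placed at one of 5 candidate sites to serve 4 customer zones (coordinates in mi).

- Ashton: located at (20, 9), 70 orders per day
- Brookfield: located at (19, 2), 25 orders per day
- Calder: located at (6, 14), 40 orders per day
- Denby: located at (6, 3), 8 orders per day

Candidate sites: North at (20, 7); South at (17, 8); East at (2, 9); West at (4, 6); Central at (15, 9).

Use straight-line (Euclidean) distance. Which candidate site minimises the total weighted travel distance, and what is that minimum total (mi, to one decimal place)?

South, total 977.3 mi

Total weighted distance at each candidate:
  North (20, 7): total = 1010.1
  South (17, 8): total = 977.3
  East (2, 9): total = 2033.4
  West (4, 6): total = 1886.3
  Central (15, 9): total = 1049.9
Minimum is at South with total 977.3 mi.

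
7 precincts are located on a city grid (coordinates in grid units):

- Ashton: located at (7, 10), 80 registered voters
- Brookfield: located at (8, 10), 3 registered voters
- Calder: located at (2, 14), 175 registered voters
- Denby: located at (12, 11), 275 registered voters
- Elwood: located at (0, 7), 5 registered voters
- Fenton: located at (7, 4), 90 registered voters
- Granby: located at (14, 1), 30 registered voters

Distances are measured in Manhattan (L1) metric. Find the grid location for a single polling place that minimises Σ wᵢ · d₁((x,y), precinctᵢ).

Manhattan distance separates: Σwᵢ(|x−xᵢ|+|y−yᵢ|) = Σwᵢ|x−xᵢ| + Σwᵢ|y−yᵢ|, so x and y are optimised independently as 1-D weighted medians.
Total weight W = 658; half = 329.
x-coordinate, sorted with cumulative weight:
  x=0 (Elwood, w=5) cum 5
  x=2 (Calder, w=175) cum 180
  x=7 (Ashton, w=80) cum 260
  x=7 (Fenton, w=90) cum 350  ← median
  x=8 (Brookfield, w=3) cum 353
  x=12 (Denby, w=275) cum 628
  x=14 (Granby, w=30) cum 658
⇒ x* = 7
y-coordinate, sorted with cumulative weight:
  y=1 (Granby, w=30) cum 30
  y=4 (Fenton, w=90) cum 120
  y=7 (Elwood, w=5) cum 125
  y=10 (Ashton, w=80) cum 205
  y=10 (Brookfield, w=3) cum 208
  y=11 (Denby, w=275) cum 483  ← median
  y=14 (Calder, w=175) cum 658
⇒ y* = 11

(7, 11)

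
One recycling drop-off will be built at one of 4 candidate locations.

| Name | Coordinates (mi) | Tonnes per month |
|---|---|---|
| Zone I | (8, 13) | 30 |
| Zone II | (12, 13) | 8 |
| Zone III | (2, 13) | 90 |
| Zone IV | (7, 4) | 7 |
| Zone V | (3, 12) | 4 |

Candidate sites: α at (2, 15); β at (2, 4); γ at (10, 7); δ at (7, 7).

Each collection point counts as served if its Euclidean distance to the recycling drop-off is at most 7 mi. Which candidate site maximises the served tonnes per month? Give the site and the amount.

Coverage radius r = 7 mi; a point is covered iff (Δx)²+(Δy)² ≤ 7² = 49.
  α (2, 15): covers {Zone I, Zone III, Zone V} → 124
  β (2, 4): covers {Zone IV} → 7
  γ (10, 7): covers {Zone I, Zone II, Zone IV} → 45
  δ (7, 7): covers {Zone I, Zone IV, Zone V} → 41
Maximum coverage at α: 124 tonnes per month.

α, covering 124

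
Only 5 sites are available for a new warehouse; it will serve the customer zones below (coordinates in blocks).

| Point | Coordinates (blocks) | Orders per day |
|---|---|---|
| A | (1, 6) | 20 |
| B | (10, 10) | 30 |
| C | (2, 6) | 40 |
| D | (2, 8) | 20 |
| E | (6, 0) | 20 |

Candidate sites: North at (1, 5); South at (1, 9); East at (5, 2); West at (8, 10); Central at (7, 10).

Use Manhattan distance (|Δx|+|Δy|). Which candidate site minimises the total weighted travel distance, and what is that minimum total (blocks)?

Total weighted distance at each candidate:
  North (1, 5): total = 800
  South (1, 9): total = 840
  East (5, 2): total = 1070
  West (8, 10): total = 1080
  Central (7, 10): total = 1010
Minimum is at North with total 800 blocks.

North, total 800 blocks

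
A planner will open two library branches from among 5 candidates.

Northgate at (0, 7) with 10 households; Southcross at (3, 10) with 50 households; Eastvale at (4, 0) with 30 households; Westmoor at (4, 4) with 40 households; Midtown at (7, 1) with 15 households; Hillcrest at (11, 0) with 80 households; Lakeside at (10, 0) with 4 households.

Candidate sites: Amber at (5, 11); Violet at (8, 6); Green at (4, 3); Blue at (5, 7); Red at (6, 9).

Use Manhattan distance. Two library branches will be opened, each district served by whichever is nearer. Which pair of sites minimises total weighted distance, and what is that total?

Evaluate every pair (each demand assigned to the nearer of the two):
  {Amber, Green}: total = 1271
  {Green, Red}: total = 1321
  {Green, Blue}: total = 1341
  {Violet, Green}: total = 1437
  {Violet, Blue}: total = 1542
  {Amber, Violet}: total = 1622
  {Violet, Red}: total = 1662
  {Amber, Blue}: total = 1808
  {Blue, Red}: total = 1858
  {Amber, Red}: total = 2147
Best pair: {Amber, Green} with total 1271.

{Amber, Green}, total 1271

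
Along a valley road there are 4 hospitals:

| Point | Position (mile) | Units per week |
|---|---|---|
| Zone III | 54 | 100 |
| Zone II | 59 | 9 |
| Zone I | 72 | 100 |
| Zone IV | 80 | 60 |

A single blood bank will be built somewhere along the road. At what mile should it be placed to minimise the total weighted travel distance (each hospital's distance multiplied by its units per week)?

For a sum of weighted absolute distances on a line, the optimum is the weighted median (not the mean). Total weight W = 269; half-weight = 134.5.
Sort by position and accumulate weight:
  mile 54 (Zone III, w=100) → cum 100
  mile 59 (Zone II, w=9) → cum 109
  mile 72 (Zone I, w=100) → cum 209  ≥ 134.5 → median here
  mile 80 (Zone IV, w=60) → cum 269
Optimal location: mile 72.

x = 72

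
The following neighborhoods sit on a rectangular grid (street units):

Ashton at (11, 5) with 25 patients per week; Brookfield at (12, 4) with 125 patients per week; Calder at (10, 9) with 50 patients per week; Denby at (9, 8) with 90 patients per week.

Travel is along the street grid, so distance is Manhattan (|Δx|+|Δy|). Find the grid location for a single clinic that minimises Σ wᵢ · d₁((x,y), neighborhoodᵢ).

Manhattan distance separates: Σwᵢ(|x−xᵢ|+|y−yᵢ|) = Σwᵢ|x−xᵢ| + Σwᵢ|y−yᵢ|, so x and y are optimised independently as 1-D weighted medians.
Total weight W = 290; half = 145.
x-coordinate, sorted with cumulative weight:
  x=9 (Denby, w=90) cum 90
  x=10 (Calder, w=50) cum 140
  x=11 (Ashton, w=25) cum 165  ← median
  x=12 (Brookfield, w=125) cum 290
⇒ x* = 11
y-coordinate, sorted with cumulative weight:
  y=4 (Brookfield, w=125) cum 125
  y=5 (Ashton, w=25) cum 150  ← median
  y=8 (Denby, w=90) cum 240
  y=9 (Calder, w=50) cum 290
⇒ y* = 5

(11, 5)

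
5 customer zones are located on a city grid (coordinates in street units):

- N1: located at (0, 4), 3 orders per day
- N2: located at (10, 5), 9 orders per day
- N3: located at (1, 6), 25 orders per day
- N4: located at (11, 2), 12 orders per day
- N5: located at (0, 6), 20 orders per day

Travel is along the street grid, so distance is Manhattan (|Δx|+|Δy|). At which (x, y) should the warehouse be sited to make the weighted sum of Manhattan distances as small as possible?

Manhattan distance separates: Σwᵢ(|x−xᵢ|+|y−yᵢ|) = Σwᵢ|x−xᵢ| + Σwᵢ|y−yᵢ|, so x and y are optimised independently as 1-D weighted medians.
Total weight W = 69; half = 34.5.
x-coordinate, sorted with cumulative weight:
  x=0 (N1, w=3) cum 3
  x=0 (N5, w=20) cum 23
  x=1 (N3, w=25) cum 48  ← median
  x=10 (N2, w=9) cum 57
  x=11 (N4, w=12) cum 69
⇒ x* = 1
y-coordinate, sorted with cumulative weight:
  y=2 (N4, w=12) cum 12
  y=4 (N1, w=3) cum 15
  y=5 (N2, w=9) cum 24
  y=6 (N3, w=25) cum 49  ← median
  y=6 (N5, w=20) cum 69
⇒ y* = 6

(1, 6)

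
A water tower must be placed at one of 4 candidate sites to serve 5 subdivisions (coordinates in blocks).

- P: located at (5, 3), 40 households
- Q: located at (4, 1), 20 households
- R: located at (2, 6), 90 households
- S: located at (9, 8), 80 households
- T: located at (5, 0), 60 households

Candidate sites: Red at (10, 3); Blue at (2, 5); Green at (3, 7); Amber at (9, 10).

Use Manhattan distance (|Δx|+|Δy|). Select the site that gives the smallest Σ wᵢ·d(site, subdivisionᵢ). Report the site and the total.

Green, total 1660 blocks

Total weighted distance at each candidate:
  Red (10, 3): total = 2310
  Blue (2, 5): total = 1690
  Green (3, 7): total = 1660
  Amber (9, 10): total = 2710
Minimum is at Green with total 1660 blocks.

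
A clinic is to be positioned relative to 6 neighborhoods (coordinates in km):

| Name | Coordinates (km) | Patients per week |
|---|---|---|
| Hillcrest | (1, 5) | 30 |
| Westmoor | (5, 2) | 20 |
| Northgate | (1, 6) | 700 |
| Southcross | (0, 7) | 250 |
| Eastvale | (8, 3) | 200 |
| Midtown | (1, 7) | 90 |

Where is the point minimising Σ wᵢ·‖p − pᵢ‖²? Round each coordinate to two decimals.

(1.95, 5.71)

The minimiser of Σwᵢ‖p−pᵢ‖² is the weighted centroid p* = (Σwᵢpᵢ)/(Σwᵢ).
Σwᵢ = 1290.
Σwᵢxᵢ = 30·1 + 20·5 + 700·1 + 250·0 + 200·8 + 90·1 = 2520.
Σwᵢyᵢ = 30·5 + 20·2 + 700·6 + 250·7 + 200·3 + 90·7 = 7370.
x* = 2520/1290 = 1.95, y* = 7370/1290 = 5.71.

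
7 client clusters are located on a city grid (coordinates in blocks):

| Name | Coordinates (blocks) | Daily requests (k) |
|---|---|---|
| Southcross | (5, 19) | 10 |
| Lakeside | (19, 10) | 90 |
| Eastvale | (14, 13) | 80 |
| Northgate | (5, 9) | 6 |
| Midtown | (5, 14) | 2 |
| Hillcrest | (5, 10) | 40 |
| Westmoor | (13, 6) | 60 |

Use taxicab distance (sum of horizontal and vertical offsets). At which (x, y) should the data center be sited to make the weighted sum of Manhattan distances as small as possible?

(14, 10)

Manhattan distance separates: Σwᵢ(|x−xᵢ|+|y−yᵢ|) = Σwᵢ|x−xᵢ| + Σwᵢ|y−yᵢ|, so x and y are optimised independently as 1-D weighted medians.
Total weight W = 288; half = 144.
x-coordinate, sorted with cumulative weight:
  x=5 (Southcross, w=10) cum 10
  x=5 (Northgate, w=6) cum 16
  x=5 (Midtown, w=2) cum 18
  x=5 (Hillcrest, w=40) cum 58
  x=13 (Westmoor, w=60) cum 118
  x=14 (Eastvale, w=80) cum 198  ← median
  x=19 (Lakeside, w=90) cum 288
⇒ x* = 14
y-coordinate, sorted with cumulative weight:
  y=6 (Westmoor, w=60) cum 60
  y=9 (Northgate, w=6) cum 66
  y=10 (Lakeside, w=90) cum 156  ← median
  y=10 (Hillcrest, w=40) cum 196
  y=13 (Eastvale, w=80) cum 276
  y=14 (Midtown, w=2) cum 278
  y=19 (Southcross, w=10) cum 288
⇒ y* = 10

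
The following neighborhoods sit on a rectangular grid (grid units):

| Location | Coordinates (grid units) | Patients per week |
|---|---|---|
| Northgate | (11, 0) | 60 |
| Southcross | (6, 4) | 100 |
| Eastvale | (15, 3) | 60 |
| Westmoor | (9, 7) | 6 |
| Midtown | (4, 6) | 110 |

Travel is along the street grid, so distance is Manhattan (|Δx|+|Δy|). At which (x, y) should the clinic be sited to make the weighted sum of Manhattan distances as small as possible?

(6, 4)

Manhattan distance separates: Σwᵢ(|x−xᵢ|+|y−yᵢ|) = Σwᵢ|x−xᵢ| + Σwᵢ|y−yᵢ|, so x and y are optimised independently as 1-D weighted medians.
Total weight W = 336; half = 168.
x-coordinate, sorted with cumulative weight:
  x=4 (Midtown, w=110) cum 110
  x=6 (Southcross, w=100) cum 210  ← median
  x=9 (Westmoor, w=6) cum 216
  x=11 (Northgate, w=60) cum 276
  x=15 (Eastvale, w=60) cum 336
⇒ x* = 6
y-coordinate, sorted with cumulative weight:
  y=0 (Northgate, w=60) cum 60
  y=3 (Eastvale, w=60) cum 120
  y=4 (Southcross, w=100) cum 220  ← median
  y=6 (Midtown, w=110) cum 330
  y=7 (Westmoor, w=6) cum 336
⇒ y* = 4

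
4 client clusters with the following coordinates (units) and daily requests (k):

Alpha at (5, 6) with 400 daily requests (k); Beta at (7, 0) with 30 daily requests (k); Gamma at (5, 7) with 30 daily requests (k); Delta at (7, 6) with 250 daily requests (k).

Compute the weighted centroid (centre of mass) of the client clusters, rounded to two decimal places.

(5.79, 5.79)

The minimiser of Σwᵢ‖p−pᵢ‖² is the weighted centroid p* = (Σwᵢpᵢ)/(Σwᵢ).
Σwᵢ = 710.
Σwᵢxᵢ = 400·5 + 30·7 + 30·5 + 250·7 = 4110.
Σwᵢyᵢ = 400·6 + 30·0 + 30·7 + 250·6 = 4110.
x* = 4110/710 = 5.79, y* = 4110/710 = 5.79.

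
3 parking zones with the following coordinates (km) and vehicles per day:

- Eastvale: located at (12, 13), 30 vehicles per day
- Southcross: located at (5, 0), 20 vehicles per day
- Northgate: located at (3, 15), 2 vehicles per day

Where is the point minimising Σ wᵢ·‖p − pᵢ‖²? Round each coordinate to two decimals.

(8.96, 8.08)

The minimiser of Σwᵢ‖p−pᵢ‖² is the weighted centroid p* = (Σwᵢpᵢ)/(Σwᵢ).
Σwᵢ = 52.
Σwᵢxᵢ = 30·12 + 20·5 + 2·3 = 466.
Σwᵢyᵢ = 30·13 + 20·0 + 2·15 = 420.
x* = 466/52 = 8.96, y* = 420/52 = 8.08.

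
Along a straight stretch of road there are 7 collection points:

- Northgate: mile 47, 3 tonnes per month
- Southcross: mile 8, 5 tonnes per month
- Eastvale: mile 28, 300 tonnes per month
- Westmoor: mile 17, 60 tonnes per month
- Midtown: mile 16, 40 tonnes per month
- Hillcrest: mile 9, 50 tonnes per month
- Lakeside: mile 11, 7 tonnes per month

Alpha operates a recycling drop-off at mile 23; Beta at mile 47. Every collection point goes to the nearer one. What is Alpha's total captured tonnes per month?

The indifferent point is the midpoint (23+47)/2 = 35; collection points left of it (closer to Alpha at 23) go to Alpha, those right go to Beta.
  Southcross at 8 (w=5) → Alpha
  Hillcrest at 9 (w=50) → Alpha
  Lakeside at 11 (w=7) → Alpha
  Midtown at 16 (w=40) → Alpha
  Westmoor at 17 (w=60) → Alpha
  Eastvale at 28 (w=300) → Alpha
  Northgate at 47 (w=3) → Beta
Alpha captures 462; Beta captures 3.

462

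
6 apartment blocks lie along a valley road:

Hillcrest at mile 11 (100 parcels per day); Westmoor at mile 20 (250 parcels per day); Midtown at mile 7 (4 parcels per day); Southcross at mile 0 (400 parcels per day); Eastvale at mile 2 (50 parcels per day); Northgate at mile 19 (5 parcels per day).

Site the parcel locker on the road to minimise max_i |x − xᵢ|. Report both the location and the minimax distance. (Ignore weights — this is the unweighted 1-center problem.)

The 1-center on a line is the midpoint of the two extreme points: leftmost at 0, rightmost at 20.
Optimal location = (0 + 20)/2 = 10; maximum distance = (20 − 0)/2 = 10.

location 10, max distance 10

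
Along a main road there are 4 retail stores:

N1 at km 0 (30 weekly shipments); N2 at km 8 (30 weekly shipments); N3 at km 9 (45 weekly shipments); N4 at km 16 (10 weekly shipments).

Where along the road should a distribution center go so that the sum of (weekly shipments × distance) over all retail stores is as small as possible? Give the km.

For a sum of weighted absolute distances on a line, the optimum is the weighted median (not the mean). Total weight W = 115; half-weight = 57.5.
Sort by position and accumulate weight:
  km 0 (N1, w=30) → cum 30
  km 8 (N2, w=30) → cum 60  ≥ 57.5 → median here
  km 9 (N3, w=45) → cum 105
  km 16 (N4, w=10) → cum 115
Optimal location: km 8.

x = 8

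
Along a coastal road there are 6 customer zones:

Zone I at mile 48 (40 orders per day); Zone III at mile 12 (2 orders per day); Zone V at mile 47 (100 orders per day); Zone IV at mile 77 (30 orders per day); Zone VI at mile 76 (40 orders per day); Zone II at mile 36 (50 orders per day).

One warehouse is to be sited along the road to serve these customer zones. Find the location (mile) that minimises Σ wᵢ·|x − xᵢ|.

x = 47

For a sum of weighted absolute distances on a line, the optimum is the weighted median (not the mean). Total weight W = 262; half-weight = 131.
Sort by position and accumulate weight:
  mile 12 (Zone III, w=2) → cum 2
  mile 36 (Zone II, w=50) → cum 52
  mile 47 (Zone V, w=100) → cum 152  ≥ 131 → median here
  mile 48 (Zone I, w=40) → cum 192
  mile 76 (Zone VI, w=40) → cum 232
  mile 77 (Zone IV, w=30) → cum 262
Optimal location: mile 47.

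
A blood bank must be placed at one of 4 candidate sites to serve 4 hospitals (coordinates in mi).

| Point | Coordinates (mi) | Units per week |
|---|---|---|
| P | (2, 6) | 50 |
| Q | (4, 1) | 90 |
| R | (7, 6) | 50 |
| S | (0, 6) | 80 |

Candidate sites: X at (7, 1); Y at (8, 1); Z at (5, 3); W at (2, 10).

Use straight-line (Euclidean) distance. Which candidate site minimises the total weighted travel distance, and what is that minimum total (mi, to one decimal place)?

Z, total 1060.1 mi

Total weighted distance at each candidate:
  X (7, 1): total = 1561.7
  Y (8, 1): total = 1760.2
  Z (5, 3): total = 1060.1
  W (2, 10): total = 1707.7
Minimum is at Z with total 1060.1 mi.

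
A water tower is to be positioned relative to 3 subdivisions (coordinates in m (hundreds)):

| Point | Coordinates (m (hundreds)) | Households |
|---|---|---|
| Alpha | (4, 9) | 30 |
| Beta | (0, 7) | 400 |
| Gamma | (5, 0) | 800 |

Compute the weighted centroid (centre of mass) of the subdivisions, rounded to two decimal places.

The minimiser of Σwᵢ‖p−pᵢ‖² is the weighted centroid p* = (Σwᵢpᵢ)/(Σwᵢ).
Σwᵢ = 1230.
Σwᵢxᵢ = 30·4 + 400·0 + 800·5 = 4120.
Σwᵢyᵢ = 30·9 + 400·7 + 800·0 = 3070.
x* = 4120/1230 = 3.35, y* = 3070/1230 = 2.50.

(3.35, 2.50)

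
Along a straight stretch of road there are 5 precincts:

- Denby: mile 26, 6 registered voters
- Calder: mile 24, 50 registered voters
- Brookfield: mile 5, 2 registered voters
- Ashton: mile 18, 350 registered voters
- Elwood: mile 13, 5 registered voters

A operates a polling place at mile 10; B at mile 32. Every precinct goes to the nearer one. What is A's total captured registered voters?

The indifferent point is the midpoint (10+32)/2 = 21; precincts left of it (closer to A at 10) go to A, those right go to B.
  Brookfield at 5 (w=2) → A
  Elwood at 13 (w=5) → A
  Ashton at 18 (w=350) → A
  Calder at 24 (w=50) → B
  Denby at 26 (w=6) → B
A captures 357; B captures 56.

357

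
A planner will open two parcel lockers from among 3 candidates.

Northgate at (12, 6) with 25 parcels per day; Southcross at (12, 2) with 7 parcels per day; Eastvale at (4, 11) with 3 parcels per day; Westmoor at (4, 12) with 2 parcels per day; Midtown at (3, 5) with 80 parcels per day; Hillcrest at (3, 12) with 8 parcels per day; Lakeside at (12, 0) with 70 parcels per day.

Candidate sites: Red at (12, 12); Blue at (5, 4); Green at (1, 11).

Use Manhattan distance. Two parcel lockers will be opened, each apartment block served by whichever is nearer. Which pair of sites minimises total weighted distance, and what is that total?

{Red, Blue}, total 1335

Evaluate every pair (each demand assigned to the nearer of the two):
  {Red, Blue}: total = 1335
  {Blue, Green}: total = 1339
  {Red, Green}: total = 1741
Best pair: {Red, Blue} with total 1335.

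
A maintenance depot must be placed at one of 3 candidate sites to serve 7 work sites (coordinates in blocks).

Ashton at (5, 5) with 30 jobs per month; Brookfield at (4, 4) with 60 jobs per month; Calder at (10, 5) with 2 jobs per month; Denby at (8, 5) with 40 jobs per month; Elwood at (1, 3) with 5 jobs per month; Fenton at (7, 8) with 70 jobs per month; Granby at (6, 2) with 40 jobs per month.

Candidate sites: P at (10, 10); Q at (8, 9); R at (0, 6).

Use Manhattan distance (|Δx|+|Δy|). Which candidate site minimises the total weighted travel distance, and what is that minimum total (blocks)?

Total weighted distance at each candidate:
  P (10, 10): total = 2220
  Q (8, 9): total = 1487
  R (0, 6): total = 1972
Minimum is at Q with total 1487 blocks.

Q, total 1487 blocks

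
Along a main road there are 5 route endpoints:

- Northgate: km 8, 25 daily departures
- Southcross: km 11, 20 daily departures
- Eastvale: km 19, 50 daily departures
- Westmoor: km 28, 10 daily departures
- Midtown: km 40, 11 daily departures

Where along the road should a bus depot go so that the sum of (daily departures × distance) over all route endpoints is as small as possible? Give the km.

For a sum of weighted absolute distances on a line, the optimum is the weighted median (not the mean). Total weight W = 116; half-weight = 58.
Sort by position and accumulate weight:
  km 8 (Northgate, w=25) → cum 25
  km 11 (Southcross, w=20) → cum 45
  km 19 (Eastvale, w=50) → cum 95  ≥ 58 → median here
  km 28 (Westmoor, w=10) → cum 105
  km 40 (Midtown, w=11) → cum 116
Optimal location: km 19.

x = 19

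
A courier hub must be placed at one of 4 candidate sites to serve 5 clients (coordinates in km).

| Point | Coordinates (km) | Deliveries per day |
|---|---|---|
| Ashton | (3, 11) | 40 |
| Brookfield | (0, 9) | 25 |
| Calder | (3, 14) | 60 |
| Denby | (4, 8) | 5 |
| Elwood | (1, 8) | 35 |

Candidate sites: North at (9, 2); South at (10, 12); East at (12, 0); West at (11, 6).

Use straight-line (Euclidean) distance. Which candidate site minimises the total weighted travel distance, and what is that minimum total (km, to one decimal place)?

Total weighted distance at each candidate:
  North (9, 2): total = 1911.7
  South (10, 12): total = 1361.4
  East (12, 0): total = 2474.7
  West (11, 6): total = 1734.6
Minimum is at South with total 1361.4 km.

South, total 1361.4 km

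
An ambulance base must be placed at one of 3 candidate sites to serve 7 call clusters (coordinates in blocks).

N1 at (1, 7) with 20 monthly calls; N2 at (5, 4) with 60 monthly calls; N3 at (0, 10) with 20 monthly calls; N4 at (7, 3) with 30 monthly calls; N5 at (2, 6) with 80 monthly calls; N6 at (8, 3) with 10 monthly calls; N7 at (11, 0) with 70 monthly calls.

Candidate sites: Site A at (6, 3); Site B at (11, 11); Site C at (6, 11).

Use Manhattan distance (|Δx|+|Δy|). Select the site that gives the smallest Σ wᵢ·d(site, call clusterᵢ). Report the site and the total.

Total weighted distance at each candidate:
  Site A (6, 3): total = 1730
  Site B (11, 11): total = 3660
  Site C (6, 11): total = 3010
Minimum is at Site A with total 1730 blocks.

Site A, total 1730 blocks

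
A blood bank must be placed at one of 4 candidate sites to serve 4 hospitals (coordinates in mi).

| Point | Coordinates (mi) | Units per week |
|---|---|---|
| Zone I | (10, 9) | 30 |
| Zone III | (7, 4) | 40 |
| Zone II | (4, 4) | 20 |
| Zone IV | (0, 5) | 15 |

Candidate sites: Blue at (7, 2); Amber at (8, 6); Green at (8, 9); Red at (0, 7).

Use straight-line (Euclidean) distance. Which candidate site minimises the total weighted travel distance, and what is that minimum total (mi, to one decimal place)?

Amber, total 408.0 mi

Total weighted distance at each candidate:
  Blue (7, 2): total = 494.8
  Amber (8, 6): total = 408.0
  Green (8, 9): total = 526.2
  Red (0, 7): total = 740.6
Minimum is at Amber with total 408.0 mi.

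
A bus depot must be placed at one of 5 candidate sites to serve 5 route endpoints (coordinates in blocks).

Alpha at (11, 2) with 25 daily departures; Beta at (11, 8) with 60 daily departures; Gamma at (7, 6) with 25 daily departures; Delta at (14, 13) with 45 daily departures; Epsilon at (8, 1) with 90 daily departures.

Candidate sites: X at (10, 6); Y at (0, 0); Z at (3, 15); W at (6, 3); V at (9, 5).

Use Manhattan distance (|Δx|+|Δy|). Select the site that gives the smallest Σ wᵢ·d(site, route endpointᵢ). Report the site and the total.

Total weighted distance at each candidate:
  X (10, 6): total = 1505
  Y (0, 0): total = 3815
  Z (3, 15): total = 4045
  W (6, 3): total = 2020
  V (9, 5): total = 1535
Minimum is at X with total 1505 blocks.

X, total 1505 blocks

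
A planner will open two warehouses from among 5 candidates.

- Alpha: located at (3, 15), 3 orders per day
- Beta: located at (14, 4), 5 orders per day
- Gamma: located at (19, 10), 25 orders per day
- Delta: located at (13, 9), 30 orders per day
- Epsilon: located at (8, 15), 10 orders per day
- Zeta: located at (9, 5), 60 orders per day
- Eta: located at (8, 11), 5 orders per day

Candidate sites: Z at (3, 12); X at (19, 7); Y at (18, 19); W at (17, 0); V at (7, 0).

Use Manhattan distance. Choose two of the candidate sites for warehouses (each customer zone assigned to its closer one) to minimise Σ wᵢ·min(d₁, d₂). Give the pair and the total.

Evaluate every pair (each demand assigned to the nearer of the two):
  {X, V}: total = 1052
  {Z, X}: total = 1194
  {X, Y}: total = 1347
  {X, W}: total = 1407
  {W, V}: total = 1422
  {Y, V}: total = 1432
  {Z, V}: total = 1434
  {Z, W}: total = 1624
  {Z, Y}: total = 1634
  {Y, W}: total = 1742
Best pair: {X, V} with total 1052.

{X, V}, total 1052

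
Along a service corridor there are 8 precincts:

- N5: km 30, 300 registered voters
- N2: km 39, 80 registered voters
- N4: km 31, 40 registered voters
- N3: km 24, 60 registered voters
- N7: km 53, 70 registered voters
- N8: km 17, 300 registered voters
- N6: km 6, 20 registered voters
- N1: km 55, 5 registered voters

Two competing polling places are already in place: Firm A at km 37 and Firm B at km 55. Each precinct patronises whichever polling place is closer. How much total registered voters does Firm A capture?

800

The indifferent point is the midpoint (37+55)/2 = 46; precincts left of it (closer to Firm A at 37) go to Firm A, those right go to Firm B.
  N6 at 6 (w=20) → Firm A
  N8 at 17 (w=300) → Firm A
  N3 at 24 (w=60) → Firm A
  N5 at 30 (w=300) → Firm A
  N4 at 31 (w=40) → Firm A
  N2 at 39 (w=80) → Firm A
  N7 at 53 (w=70) → Firm B
  N1 at 55 (w=5) → Firm B
Firm A captures 800; Firm B captures 75.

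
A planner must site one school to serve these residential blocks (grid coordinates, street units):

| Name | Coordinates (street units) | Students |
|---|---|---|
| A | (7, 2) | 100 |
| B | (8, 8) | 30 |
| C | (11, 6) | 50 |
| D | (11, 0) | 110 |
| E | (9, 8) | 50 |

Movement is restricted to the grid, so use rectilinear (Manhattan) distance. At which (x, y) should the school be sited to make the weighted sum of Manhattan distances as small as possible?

Manhattan distance separates: Σwᵢ(|x−xᵢ|+|y−yᵢ|) = Σwᵢ|x−xᵢ| + Σwᵢ|y−yᵢ|, so x and y are optimised independently as 1-D weighted medians.
Total weight W = 340; half = 170.
x-coordinate, sorted with cumulative weight:
  x=7 (A, w=100) cum 100
  x=8 (B, w=30) cum 130
  x=9 (E, w=50) cum 180  ← median
  x=11 (C, w=50) cum 230
  x=11 (D, w=110) cum 340
⇒ x* = 9
y-coordinate, sorted with cumulative weight:
  y=0 (D, w=110) cum 110
  y=2 (A, w=100) cum 210  ← median
  y=6 (C, w=50) cum 260
  y=8 (B, w=30) cum 290
  y=8 (E, w=50) cum 340
⇒ y* = 2

(9, 2)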